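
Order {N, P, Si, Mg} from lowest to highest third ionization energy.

P, Si, N, Mg

Consider each +2 ion: N²⁺ still has 3 valence electrons; P²⁺ still has 3 valence electrons; Si²⁺ still has 2 valence electrons; Mg²⁺ is the bare [Ne] core.
Pulling an electron out of a noble-gas core costs far more than removing a remaining valence electron, so Mg sits at the high end of IE_3.
Valence configurations: N²⁺ [He]2s²2p¹, P²⁺ [Ne]3s²3p¹, Si²⁺ [Ne]3s².
P²⁺ loses a lone 3p electron whereas Si²⁺ must break into a filled 3s² pair, so IE_3(Si) > IE_3(P) even though P has the higher nuclear charge.
Tabulated IE_3 (kJ/mol): N 4578, P 2914, Si 3232, Mg 7733.
Putting it together, IE_3: P < Si < N < Mg.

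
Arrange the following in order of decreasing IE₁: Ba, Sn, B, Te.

Te, B, Sn, Ba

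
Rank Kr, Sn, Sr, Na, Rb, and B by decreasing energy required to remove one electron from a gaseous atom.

Across a period the outer electron is held more tightly (higher IE₁); down a group it sits in a higher shell, more shielded, and comes off more easily.
These span different periods and groups, so the two trends combine.
Na > Rb: they share group 1; the group trend gives Na the larger value.
Sr > Na: the two effects oppose for this pair; the across-period effect wins (550 vs 496 kJ/mol).
Sn > Sr: Sn lies to the right of Sr in period 5, so the across-period effect alone puts Sn higher.
B > Sn: period and group pull opposite ways; the down-group shift dominates (801 vs 709 kJ/mol).
Kr > B: period and group pull opposite ways; the across-period shift dominates (1351 vs 801 kJ/mol).
Tabulated first ionization energy (kJ/mol): B 801, Na 496, Kr 1351, Rb 403, Sr 550, Sn 709.
So from highest to lowest: Kr > B > Sn > Sr > Na > Rb.

Kr > B > Sn > Sr > Na > Rb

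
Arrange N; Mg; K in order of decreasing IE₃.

Mg > N > K

IE_3 is the cost of taking one more electron from the +2 cation: N²⁺ still has 3 valence electrons; Mg²⁺ is the bare [Ne] core; K²⁺ is already 1 electron into the core.
Usually core removal costs more than valence removal, but here the competition is close: a tightly held n=2 valence electron can cost more to remove than an n=3 core electron, so the actual values have to decide it.
The numbers (kJ/mol): N 4578, Mg 7733, K 4420.
Overall IE_3 order: K < N < Mg.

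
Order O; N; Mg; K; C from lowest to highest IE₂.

Mg, C, N, K, O

IE_2 is the cost of taking one more electron from the +1 cation: O⁺ still has 5 valence electrons; N⁺ still has 4 valence electrons; Mg⁺ still has 1 valence electron; K⁺ is the bare [Ar] core; C⁺ still has 3 valence electrons.
Usually core removal costs more than valence removal, but here the competition is close: a tightly held n=2 valence electron can cost more to remove than an n=3 core electron, so the actual values have to decide it.
Valence configurations: O⁺ [He]2s²2p³, N⁺ [He]2s²2p², Mg⁺ [Ne]3s¹, C⁺ [He]2s²2p¹.
Tabulated IE_2 (kJ/mol): O 3388, N 2856, Mg 1451, K 3052, C 2353.
Overall IE_2 order: Mg < C < N < K < O.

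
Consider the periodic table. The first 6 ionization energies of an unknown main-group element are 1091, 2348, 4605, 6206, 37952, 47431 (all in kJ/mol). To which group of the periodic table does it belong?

Look for the largest jump between consecutive ionization energies: IE5/IE4 ≈ 6.1, far larger than any earlier ratio.
That jump marks the point where a core electron is being removed. So the atom has 4 valence electrons.
A main-group element with 4 valence electrons is in group 14.

Group 14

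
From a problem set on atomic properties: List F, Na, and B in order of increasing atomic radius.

F < B < Na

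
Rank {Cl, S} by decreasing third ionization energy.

Cl > S

IE_3 is the cost of taking one more electron from the +2 cation: Cl²⁺ still has 5 valence electrons; S²⁺ still has 4 valence electrons.
All are still removing valence electrons, so compare the +2 ions as you would atoms: IE_3 generally rises across a period (higher Z_eff) and falls down a group (larger shell), subject to the usual subshell exceptions.
Valence configurations: Cl²⁺ [Ne]3s²3p³, S²⁺ [Ne]3s²3p².
Approximate IE_3 values (kJ/mol): Cl 3822, S 3357.
So the third ionization energies run S < Cl.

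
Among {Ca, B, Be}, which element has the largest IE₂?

B

After 1 electron has been removed, what remains? Ca⁺ still has 1 valence electron; B⁺ still has 2 valence electrons; Be⁺ still has 1 valence electron.
All are still removing valence electrons, so compare the +1 ions as you would atoms: IE_2 generally rises across a period (higher Z_eff) and falls down a group (larger shell), subject to the usual subshell exceptions.
Valence configurations: Ca⁺ [Ar]4s¹, B⁺ [He]2s², Be⁺ [He]2s¹.
Approximate IE_2 values (kJ/mol): Ca 1145, B 2427, Be 1757.
Hence IE_2: Ca < Be < B.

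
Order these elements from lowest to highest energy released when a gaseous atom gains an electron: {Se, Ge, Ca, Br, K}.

Ca < K < Ge < Se < Br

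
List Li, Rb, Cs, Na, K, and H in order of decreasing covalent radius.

H is in period 1, group 1; Li is in period 2, group 1; Na is in period 3, group 1; K is in period 4, group 1; Rb is in period 5, group 1; Cs is in period 6, group 1.
Atomic radius shrinks across a period as nuclear charge pulls the same shell inward, and grows down a group as new shells are added.
All are in group 1, so atomic radius increases down the group.
So from largest to smallest: Cs > Rb > K > Na > Li > H.

Cs, Rb, K, Na, Li, H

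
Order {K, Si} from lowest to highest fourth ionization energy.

IE_4 is the cost of taking one more electron from the +3 cation: K³⁺ is already 2 electrons into the core; Si³⁺ still has 1 valence electron.
Pulling an electron out of a noble-gas core costs far more than removing a remaining valence electron, so K sits at the high end of IE_4.
Tabulated IE_4 (kJ/mol): K 5877, Si 4356.
Putting it together, IE_4: Si < K.

Si, K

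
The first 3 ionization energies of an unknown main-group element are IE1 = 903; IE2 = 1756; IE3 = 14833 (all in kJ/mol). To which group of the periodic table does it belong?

Group 2

Look for the largest jump between consecutive ionization energies: IE3/IE2 ≈ 8.4, far larger than any earlier ratio.
That jump marks the point where a core electron is being removed. So the atom has 2 valence electrons.
A main-group element with 2 valence electrons is in group 2.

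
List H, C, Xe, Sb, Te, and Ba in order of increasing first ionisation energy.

H is in period 1, group 1; C is in period 2, group 14; Sb is in period 5, group 15; Te is in period 5, group 16; Xe is in period 5, group 18; Ba is in period 6, group 2.
IE₁ increases left→right with effective nuclear charge and decreases top→bottom as the valence shell moves farther out.
Here both period and group differ, so the two effects have to be weighed against each other.
Sb > Ba: relative to Ba, both the across-period and down-group shifts push Sb's first ionization energy up.
Te > Sb: Te lies to the right of Sb in period 5, so the across-period effect alone puts Te higher.
C > Te: the two effects oppose for this pair; the down-group effect wins (1086 vs 869 kJ/mol).
Xe > C: the two effects oppose for this pair; the across-period effect wins (1170 vs 1086 kJ/mol).
H > Xe: the two effects oppose for this pair; the down-group effect wins (1312 vs 1170 kJ/mol).
Approximate values (kJ/mol): H 1312, C 1086, Sb 831, Te 869, Xe 1170, Ba 503.
So from lowest to highest: Ba < Sb < Te < C < Xe < H.

Ba < Sb < Te < C < Xe < H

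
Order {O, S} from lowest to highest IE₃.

After 2 electrons have been removed, what remains? O²⁺ still has 4 valence electrons; S²⁺ still has 4 valence electrons.
All are still removing valence electrons, so compare the +2 ions as you would atoms: IE_3 generally rises across a period (higher Z_eff) and falls down a group (larger shell), subject to the usual subshell exceptions.
Valence configurations: O²⁺ [He]2s²2p², S²⁺ [Ne]3s²3p².
Tabulated IE_3 (kJ/mol): O 5300, S 3357.
Hence IE_3: S < O.

S < O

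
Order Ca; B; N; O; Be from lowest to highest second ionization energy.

Ca, Be, B, N, O

The second ionization energy removes an electron from the +1 ion. For each element: Ca⁺ still has 1 valence electron; B⁺ still has 2 valence electrons; N⁺ still has 4 valence electrons; O⁺ still has 5 valence electrons; Be⁺ still has 1 valence electron.
All are still removing valence electrons, so compare the +1 ions as you would atoms: IE_2 generally rises across a period (higher Z_eff) and falls down a group (larger shell), subject to the usual subshell exceptions.
Valence configurations: Ca⁺ [Ar]4s¹, B⁺ [He]2s², N⁺ [He]2s²2p², O⁺ [He]2s²2p³, Be⁺ [He]2s¹.
The numbers (kJ/mol): Ca 1145, B 2427, N 2856, O 3388, Be 1757.
Putting it together, IE_2: Ca < Be < B < N < O.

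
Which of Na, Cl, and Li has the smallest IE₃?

Cl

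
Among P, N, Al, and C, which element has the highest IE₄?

Al

IE_4 is the cost of taking one more electron from the +3 cation: P³⁺ still has 2 valence electrons; N³⁺ still has 2 valence electrons; Al³⁺ is the bare [Ne] core; C³⁺ still has 1 valence electron.
Pulling an electron out of a noble-gas core costs far more than removing a remaining valence electron, so Al sits at the high end of IE_4.
Valence configurations: P³⁺ [Ne]3s², N³⁺ [He]2s², C³⁺ [He]2s¹.
Tabulated IE_4 (kJ/mol): P 4964, N 7475, Al 11577, C 6223.
Hence IE_4: P < C < N < Al.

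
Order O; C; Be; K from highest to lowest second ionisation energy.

O > K > C > Be

IE_2 is the cost of taking one more electron from the +1 cation: O⁺ still has 5 valence electrons; C⁺ still has 3 valence electrons; Be⁺ still has 1 valence electron; K⁺ is the bare [Ar] core.
Usually core removal costs more than valence removal, but here the competition is close: a tightly held n=2 valence electron can cost more to remove than an n=3 core electron, so the actual values have to decide it.
Valence configurations: O⁺ [He]2s²2p³, C⁺ [He]2s²2p¹, Be⁺ [He]2s¹.
The numbers (kJ/mol): O 3388, C 2353, Be 1757, K 3052.
So the second ionization energies run Be < C < K < O.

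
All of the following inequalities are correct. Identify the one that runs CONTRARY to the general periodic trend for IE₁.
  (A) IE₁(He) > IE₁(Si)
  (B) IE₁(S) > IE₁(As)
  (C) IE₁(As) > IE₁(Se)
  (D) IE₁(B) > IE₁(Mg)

The general trend: IE₁ increases across a period and decreases down a group.
(A) He (period 1, group 18) vs Si (period 3, group 14): the stated order agrees with the simple trend.
(B) S (period 3, group 16) vs As (period 4, group 15): the stated order agrees with the simple trend.
(C) As (period 4, group 15) vs Se (period 4, group 16): the stated order contradicts the simple trend.
(D) B (period 2, group 13) vs Mg (period 3, group 2): the stated order agrees with the simple trend.
The exception is (C): Se (4p⁴) ionizes more easily than half-filled As (4p³).

(C)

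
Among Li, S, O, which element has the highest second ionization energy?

Li

The second ionization energy removes an electron from the +1 ion. For each element: Li⁺ is the bare [He] core; S⁺ still has 5 valence electrons; O⁺ still has 5 valence electrons.
Pulling an electron out of a noble-gas core costs far more than removing a remaining valence electron, so Li sits at the high end of IE_2.
Valence configurations: S⁺ [Ne]3s²3p³, O⁺ [He]2s²2p³.
The numbers (kJ/mol): Li 7298, S 2252, O 3388.
Overall IE_2 order: S < O < Li.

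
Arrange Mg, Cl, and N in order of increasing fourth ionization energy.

Cl, N, Mg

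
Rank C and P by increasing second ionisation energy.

After 1 electron has been removed, what remains? C⁺ still has 3 valence electrons; P⁺ still has 4 valence electrons.
All are still removing valence electrons, so compare the +1 ions as you would atoms: IE_2 generally rises across a period (higher Z_eff) and falls down a group (larger shell), subject to the usual subshell exceptions.
Valence configurations: C⁺ [He]2s²2p¹, P⁺ [Ne]3s²3p².
Tabulated IE_2 (kJ/mol): C 2353, P 1907.
So the second ionization energies run P < C.

P < C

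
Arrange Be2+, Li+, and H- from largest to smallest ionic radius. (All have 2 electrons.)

All of these have 2 electrons, so size is governed by nuclear charge alone: the more protons, the stronger the pull on the same electron cloud, and the smaller the ion.
Nuclear charges: Be2+ (Z=4), Li+ (Z=3), H- (Z=1).
Largest to smallest: H- > Li+ > Be2+.

H- > Li+ > Be2+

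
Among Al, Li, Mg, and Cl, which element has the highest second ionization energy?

After 1 electron has been removed, what remains? Al⁺ still has 2 valence electrons; Li⁺ is the bare [He] core; Mg⁺ still has 1 valence electron; Cl⁺ still has 6 valence electrons.
Breaking into a closed-shell core is much more expensive than removing a leftover valence electron — Li has the largest IE_2 here.
Valence configurations: Al⁺ [Ne]3s², Mg⁺ [Ne]3s¹, Cl⁺ [Ne]3s²3p⁴.
The numbers (kJ/mol): Al 1817, Li 7298, Mg 1451, Cl 2298.
Putting it together, IE_2: Mg < Al < Cl < Li.

Li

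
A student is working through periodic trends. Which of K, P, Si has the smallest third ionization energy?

P

Consider each +2 ion: K²⁺ is already 1 electron into the core; P²⁺ still has 3 valence electrons; Si²⁺ still has 2 valence electrons.
Pulling an electron out of a noble-gas core costs far more than removing a remaining valence electron, so K sits at the high end of IE_3.
Valence configurations: P²⁺ [Ne]3s²3p¹, Si²⁺ [Ne]3s².
P²⁺ loses a lone 3p electron whereas Si²⁺ must break into a filled 3s² pair, so IE_3(Si) > IE_3(P) even though P has the higher nuclear charge.
The numbers (kJ/mol): K 4420, P 2914, Si 3232.
Hence IE_3: P < Si < K.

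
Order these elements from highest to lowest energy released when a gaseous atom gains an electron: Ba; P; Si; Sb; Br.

Br > Si > Sb > P > Ba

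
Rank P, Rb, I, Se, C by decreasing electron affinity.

I > Se > C > P > Rb

C is in period 2, group 14; P is in period 3, group 15; Se is in period 4, group 16; Rb is in period 5, group 1; I is in period 5, group 17.
Atoms with high Z_eff and room in the valence shell (especially the halogens) have the most exothermic electron affinities.
These span different periods and groups, so the two trends combine.
P > Rb: both effects reinforce here, so P is clearly the higher of the two.
C > P: period and group pull opposite ways; the down-group shift dominates (122 vs 72 kJ/mol).
Se > C: period and group pull opposite ways; the across-period shift dominates (195 vs 122 kJ/mol).
I > Se: period and group pull opposite ways; the across-period shift dominates (295 vs 195 kJ/mol).
For reference (kJ/mol): C 122, P 72, Se 195, Rb 47, I 295.
So from highest to lowest: I > Se > C > P > Rb.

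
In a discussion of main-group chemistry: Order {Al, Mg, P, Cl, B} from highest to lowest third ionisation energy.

Mg, Cl, B, P, Al

Consider each +2 ion: Al²⁺ still has 1 valence electron; Mg²⁺ is the bare [Ne] core; P²⁺ still has 3 valence electrons; Cl²⁺ still has 5 valence electrons; B²⁺ still has 1 valence electron.
Pulling an electron out of a noble-gas core costs far more than removing a remaining valence electron, so Mg sits at the high end of IE_3.
Valence configurations: Al²⁺ [Ne]3s¹, P²⁺ [Ne]3s²3p¹, Cl²⁺ [Ne]3s²3p³, B²⁺ [He]2s¹.
The numbers (kJ/mol): Al 2745, Mg 7733, P 2914, Cl 3822, B 3660.
Putting it together, IE_3: Al < P < B < Cl < Mg.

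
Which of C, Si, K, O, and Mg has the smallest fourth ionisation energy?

IE_4 is the cost of taking one more electron from the +3 cation: C³⁺ still has 1 valence electron; Si³⁺ still has 1 valence electron; K³⁺ is already 2 electrons into the core; O³⁺ still has 3 valence electrons; Mg³⁺ is already 1 electron into the core.
Usually core removal costs more than valence removal, but here the competition is close: a tightly held n=2 valence electron can cost more to remove than an n=3 core electron, so the actual values have to decide it.
Valence configurations: C³⁺ [He]2s¹, Si³⁺ [Ne]3s¹, O³⁺ [He]2s²2p¹.
The numbers (kJ/mol): C 6223, Si 4356, K 5877, O 7469, Mg 10543.
Hence IE_4: Si < K < C < O < Mg.

Si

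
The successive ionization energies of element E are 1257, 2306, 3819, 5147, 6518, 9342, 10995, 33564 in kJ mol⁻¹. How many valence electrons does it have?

Look for the largest jump between consecutive ionization energies: IE8/IE7 ≈ 3.1, far larger than any earlier ratio.
That jump marks the point where a core electron is being removed. So the atom has 7 valence electrons.

7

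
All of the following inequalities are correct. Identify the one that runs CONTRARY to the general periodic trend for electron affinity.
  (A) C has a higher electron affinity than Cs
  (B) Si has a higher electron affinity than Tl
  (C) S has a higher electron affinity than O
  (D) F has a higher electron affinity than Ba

(C)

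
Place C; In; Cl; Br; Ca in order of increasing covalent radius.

C is in period 2, group 14; Cl is in period 3, group 17; Ca is in period 4, group 2; Br is in period 4, group 17; In is in period 5, group 13.
Radius decreases left→right (rising Z_eff, same n) and increases top→bottom (higher n).
Here both period and group differ, so the two effects have to be weighed against each other.
Cl > C: the two effects oppose for this pair; the down-group effect wins (99 vs 75 pm).
Br > Cl: Br sits below Cl in group 17, so the down-group effect alone puts Br larger.
In > Br: relative to Br, both the across-period and down-group shifts push In's atomic radius up.
Ca > In: the two effects oppose for this pair; the across-period effect wins (171 vs 142 pm).
For reference (pm): C 75, Cl 99, Ca 171, Br 114, In 142.
So from smallest to largest: C < Cl < Br < In < Ca.

C < Cl < Br < In < Ca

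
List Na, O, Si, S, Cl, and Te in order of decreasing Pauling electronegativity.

O > Cl > S > Te > Si > Na

O is in period 2, group 16; Na is in period 3, group 1; Si is in period 3, group 14; S is in period 3, group 16; Cl is in period 3, group 17; Te is in period 5, group 16.
Smaller atoms with higher effective nuclear charge are more electronegative.
Neither a single period nor a single group — weigh both effects.
Si > Na: both are in period 3; the period trend gives Si the larger value.
Te > Si: period and group pull opposite ways; the across-period shift dominates (2.10 vs 1.90).
S > Te: they share group 16; the group trend gives S the larger value.
Cl > S: both are in period 3; the period trend gives Cl the larger value.
O > Cl: period and group pull opposite ways; the down-group shift dominates (3.44 vs 3.16).
For reference (Pauling): O 3.44, Na 0.93, Si 1.90, S 2.58, Cl 3.16, Te 2.10.
So from highest to lowest: O > Cl > S > Te > Si > Na.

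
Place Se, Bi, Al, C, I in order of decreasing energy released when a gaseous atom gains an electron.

I > Se > C > Bi > Al

Electron affinity generally becomes more exothermic across a period toward the halogens and less exothermic down a group.
These span different periods and groups, so the two trends combine.
Bi > Al: period and group pull opposite ways; the across-period shift dominates (91 vs 42 kJ/mol).
C > Bi: period and group pull opposite ways; the down-group shift dominates (122 vs 91 kJ/mol).
Se > C: period and group pull opposite ways; the across-period shift dominates (195 vs 122 kJ/mol).
I > Se: period and group pull opposite ways; the across-period shift dominates (295 vs 195 kJ/mol).
For reference (kJ/mol): C 122, Al 42, Se 195, I 295, Bi 91.
So from highest to lowest: I > Se > C > Bi > Al.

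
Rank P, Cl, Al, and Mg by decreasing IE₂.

After 1 electron has been removed, what remains? P⁺ still has 4 valence electrons; Cl⁺ still has 6 valence electrons; Al⁺ still has 2 valence electrons; Mg⁺ still has 1 valence electron.
All are still removing valence electrons, so compare the +1 ions as you would atoms: IE_2 generally rises across a period (higher Z_eff) and falls down a group (larger shell), subject to the usual subshell exceptions.
Valence configurations: P⁺ [Ne]3s²3p², Cl⁺ [Ne]3s²3p⁴, Al⁺ [Ne]3s², Mg⁺ [Ne]3s¹.
Tabulated IE_2 (kJ/mol): P 1907, Cl 2298, Al 1817, Mg 1451.
Overall IE_2 order: Mg < Al < P < Cl.

Cl > P > Al > Mg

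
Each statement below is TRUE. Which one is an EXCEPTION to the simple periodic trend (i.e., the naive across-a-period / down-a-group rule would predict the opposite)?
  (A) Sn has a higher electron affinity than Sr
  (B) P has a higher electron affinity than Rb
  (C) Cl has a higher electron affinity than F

The general trend: electron affinity increases across a period and decreases down a group.
(A) Sn (period 5, group 14) vs Sr (period 5, group 2): the stated order agrees with the simple trend.
(B) P (period 3, group 15) vs Rb (period 5, group 1): the stated order agrees with the simple trend.
(C) Cl (period 3, group 17) vs F (period 2, group 17): the stated order contradicts the simple trend.
The exception is (C): F's small 2p subshell makes the incoming electron feel strong e⁻–e⁻ repulsion, so Cl actually releases more energy on gaining an electron.

(C)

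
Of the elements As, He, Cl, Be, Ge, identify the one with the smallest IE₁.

He is in period 1, group 18; Be is in period 2, group 2; Cl is in period 3, group 17; Ge is in period 4, group 14; As is in period 4, group 15.
Across a period the outer electron is held more tightly (higher IE₁); down a group it sits in a higher shell, more shielded, and comes off more easily.
Here both period and group differ, so the two effects have to be weighed against each other.
Be > Ge: the two effects oppose for this pair; the down-group effect wins (900 vs 762 kJ/mol).
As > Be: the two effects oppose for this pair; the across-period effect wins (947 vs 900 kJ/mol).
Cl > As: both effects reinforce here, so Cl is clearly the higher of the two.
He > Cl: relative to Cl, both the across-period and down-group shifts push He's first ionization energy up.
Tabulated first ionization energy (kJ/mol): He 2372, Be 900, Cl 1251, Ge 762, As 947.
The smallest IE₁ among these belongs to Ge.

Ge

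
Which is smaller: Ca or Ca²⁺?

Forming Ca²⁺ removes 2 electrons from Ca. Fewer electrons for the same nuclear charge means less shielding and a higher Z_eff on the remaining electrons, and for main-group metals the entire outer shell is lost.
A cation is smaller than its parent atom: Ca²⁺ < Ca.

Ca²⁺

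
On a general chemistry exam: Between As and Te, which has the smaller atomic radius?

As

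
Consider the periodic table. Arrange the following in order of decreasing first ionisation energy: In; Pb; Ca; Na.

Na is in period 3, group 1; Ca is in period 4, group 2; In is in period 5, group 13; Pb is in period 6, group 14.
First ionization energy rises across a period (greater Z_eff holds electrons more tightly) and falls down a group (valence electrons are farther from the nucleus).
These sit on a diagonal, where the across-period and down-group effects partly cancel.
In > Na: period and group pull opposite ways; the across-period shift dominates (558 vs 496 kJ/mol).
Ca > In: period and group pull opposite ways; the down-group shift dominates (590 vs 558 kJ/mol).
Pb > Ca: the two effects oppose for this pair; the across-period effect wins (716 vs 590 kJ/mol).
Approximate values (kJ/mol): Na 496, Ca 590, In 558, Pb 716.
So from highest to lowest: Pb > Ca > In > Na.

Pb > Ca > In > Na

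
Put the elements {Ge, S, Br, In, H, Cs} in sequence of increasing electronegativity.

Cs, In, Ge, H, S, Br

H is in period 1, group 1; S is in period 3, group 16; Ge is in period 4, group 14; Br is in period 4, group 17; In is in period 5, group 13; Cs is in period 6, group 1.
Atoms toward the upper right of the periodic table pull bonding electrons most strongly.
Here both period and group differ, so the two effects have to be weighed against each other.
In > Cs: relative to Cs, both the across-period and down-group shifts push In's electronegativity up.
Ge > In: both effects reinforce here, so Ge is clearly the higher of the two.
H > Ge: period and group pull opposite ways; the down-group shift dominates (2.20 vs 2.01).
S > H: period and group pull opposite ways; the across-period shift dominates (2.58 vs 2.20).
Br > S: the two effects oppose for this pair; the across-period effect wins (2.96 vs 2.58).
Approximate values (Pauling): H 2.20, S 2.58, Ge 2.01, Br 2.96, In 1.78, Cs 0.79.
So from lowest to highest: Cs < In < Ge < H < S < Br.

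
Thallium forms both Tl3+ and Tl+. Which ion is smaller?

Both ions have Z = 81 protons, but Tl3+ has lost more electrons, so its remaining electrons feel a larger effective nuclear charge per electron and are pulled in more tightly.
Higher positive charge → smaller ion, so Tl+ > Tl3+.

Tl3+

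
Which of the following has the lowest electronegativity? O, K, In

O is in period 2, group 16; K is in period 4, group 1; In is in period 5, group 13.
Electronegativity increases across a period and decreases down a group, tracking effective nuclear charge and atomic size.
Here both period and group differ, so the two effects have to be weighed against each other.
In > K: period and group pull opposite ways; the across-period shift dominates (1.78 vs 0.82).
O > In: relative to In, both the across-period and down-group shifts push O's electronegativity up.
For reference (Pauling): O 3.44, K 0.82, In 1.78.
The lowest electronegativity among these belongs to K.

K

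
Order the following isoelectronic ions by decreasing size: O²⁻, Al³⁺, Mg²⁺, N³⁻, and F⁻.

N³⁻ > O²⁻ > F⁻ > Mg²⁺ > Al³⁺

All of these have 10 electrons, so size is governed by nuclear charge alone: the more protons, the stronger the pull on the same electron cloud, and the smaller the ion.
Nuclear charges: Al³⁺ (Z=13), Mg²⁺ (Z=12), F⁻ (Z=9), O²⁻ (Z=8), N³⁻ (Z=7).
Largest to smallest: N³⁻ > O²⁻ > F⁻ > Mg²⁺ > Al³⁺.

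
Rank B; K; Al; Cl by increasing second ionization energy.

Consider each +1 ion: B⁺ still has 2 valence electrons; K⁺ is the bare [Ar] core; Al⁺ still has 2 valence electrons; Cl⁺ still has 6 valence electrons.
Breaking into a closed-shell core is much more expensive than removing a leftover valence electron — K has the largest IE_2 here.
Valence configurations: B⁺ [He]2s², Al⁺ [Ne]3s², Cl⁺ [Ne]3s²3p⁴.
The numbers (kJ/mol): B 2427, K 3052, Al 1817, Cl 2298.
Overall IE_2 order: Al < Cl < B < K.

Al < Cl < B < K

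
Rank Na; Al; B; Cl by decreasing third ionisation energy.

Na > Cl > B > Al

Consider each +2 ion: Na²⁺ is already 1 electron into the core; Al²⁺ still has 1 valence electron; B²⁺ still has 1 valence electron; Cl²⁺ still has 5 valence electrons.
Breaking into a closed-shell core is much more expensive than removing a leftover valence electron — Na has the largest IE_3 here.
Valence configurations: Al²⁺ [Ne]3s¹, B²⁺ [He]2s¹, Cl²⁺ [Ne]3s²3p³.
The numbers (kJ/mol): Na 6910, Al 2745, B 3660, Cl 3822.
Hence IE_3: Al < B < Cl < Na.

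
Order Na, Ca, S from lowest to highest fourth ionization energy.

S < Ca < Na

The fourth ionization energy removes an electron from the +3 ion. For each element: Na³⁺ is already 2 electrons into the core; Ca³⁺ is already 1 electron into the core; S³⁺ still has 3 valence electrons.
Pulling an electron out of a noble-gas core costs far more than removing a remaining valence electron, so Ca and Na sit at the high end of IE_4.
Tabulated IE_4 (kJ/mol): Na 9543, Ca 6491, S 4556.
Overall IE_4 order: S < Ca < Na.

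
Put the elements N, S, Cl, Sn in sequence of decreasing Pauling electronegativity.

Cl > N > S > Sn

N is in period 2, group 15; S is in period 3, group 16; Cl is in period 3, group 17; Sn is in period 5, group 14.
Atoms toward the upper right of the periodic table pull bonding electrons most strongly.
These span different periods and groups, so the two trends combine.
S > Sn: relative to Sn, both the across-period and down-group shifts push S's electronegativity up.
N > S: the two effects oppose for this pair; the down-group effect wins (3.04 vs 2.58).
Cl > N: period and group pull opposite ways; the across-period shift dominates (3.16 vs 3.04).
For reference (Pauling): N 3.04, S 2.58, Cl 3.16, Sn 1.96.
So from highest to lowest: Cl > N > S > Sn.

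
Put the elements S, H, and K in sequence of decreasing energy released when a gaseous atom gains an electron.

S > H > K

H is in period 1, group 1; S is in period 3, group 16; K is in period 4, group 1.
Adding an electron releases more energy for atoms nearer the top right (short of the noble gases).
Neither a single period nor a single group — weigh both effects.
H > K: they share group 1; the group trend gives H the larger value.
S > H: period and group pull opposite ways; the across-period shift dominates (200 vs 73 kJ/mol).
Approximate values (kJ/mol): H 73, S 200, K 48.
So from highest to lowest: S > H > K.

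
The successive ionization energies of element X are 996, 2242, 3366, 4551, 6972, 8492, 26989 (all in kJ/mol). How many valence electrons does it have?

6

Look for the largest jump between consecutive ionization energies: IE7/IE6 ≈ 3.2, far larger than any earlier ratio.
That jump marks the point where a core electron is being removed. So the atom has 6 valence electrons.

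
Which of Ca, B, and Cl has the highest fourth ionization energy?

IE_4 is the cost of taking one more electron from the +3 cation: Ca³⁺ is already 1 electron into the core; B³⁺ is the bare [He] core; Cl³⁺ still has 4 valence electrons.
Breaking into a closed-shell core is much more expensive than removing a leftover valence electron — Ca and B have the largest IE_4 here.
The numbers (kJ/mol): Ca 6491, B 25026, Cl 5159.
So the fourth ionization energies run Cl < Ca < B.

B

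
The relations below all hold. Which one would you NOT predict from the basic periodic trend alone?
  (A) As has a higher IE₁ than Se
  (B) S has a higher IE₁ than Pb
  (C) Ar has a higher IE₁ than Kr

The general trend: IE₁ increases across a period and decreases down a group.
(A) As (period 4, group 15) vs Se (period 4, group 16): the stated order contradicts the simple trend.
(B) S (period 3, group 16) vs Pb (period 6, group 14): the stated order agrees with the simple trend.
(C) Ar (period 3, group 18) vs Kr (period 4, group 18): the stated order agrees with the simple trend.
The exception is (A): Se (4p⁴) ionizes more easily than half-filled As (4p³).

(A)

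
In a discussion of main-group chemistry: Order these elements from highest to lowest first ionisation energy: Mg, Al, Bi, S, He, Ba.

He > S > Mg > Bi > Al > Ba

He is in period 1, group 18; Mg is in period 3, group 2; Al is in period 3, group 13; S is in period 3, group 16; Ba is in period 6, group 2; Bi is in period 6, group 15.
First ionization energy rises across a period (greater Z_eff holds electrons more tightly) and falls down a group (valence electrons are farther from the nucleus).
These span different periods and groups, so the two trends combine.
Al > Ba: both effects reinforce here, so Al is clearly the higher of the two.
Bi > Al: period and group pull opposite ways; the across-period shift dominates (703 vs 578 kJ/mol).
Mg > Bi: the two effects oppose for this pair; the down-group effect wins (738 vs 703 kJ/mol).
S > Mg: both are in period 3; the period trend gives S the larger value.
He > S: relative to S, both the across-period and down-group shifts push He's first ionization energy up.
Note the exception: Mg has a higher first ionization energy than Al, contrary to the simple trend — Al's single 3p electron is easier to remove than one from Mg's filled 3s².
Tabulated first ionization energy (kJ/mol): He 2372, Mg 738, Al 578, S 1000, Ba 503, Bi 703.
So from highest to lowest: He > S > Mg > Bi > Al > Ba.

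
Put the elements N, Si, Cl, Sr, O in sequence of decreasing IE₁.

N > O > Cl > Si > Sr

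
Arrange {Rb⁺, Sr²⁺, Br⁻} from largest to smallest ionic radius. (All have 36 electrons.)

Br⁻, Rb⁺, Sr²⁺

All of these have 36 electrons, so size is governed by nuclear charge alone: the more protons, the stronger the pull on the same electron cloud, and the smaller the ion.
Nuclear charges: Sr²⁺ (Z=38), Rb⁺ (Z=37), Br⁻ (Z=35).
Largest to smallest: Br⁻ > Rb⁺ > Sr²⁺.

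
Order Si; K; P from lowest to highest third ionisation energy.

P, Si, K

IE_3 is the cost of taking one more electron from the +2 cation: Si²⁺ still has 2 valence electrons; K²⁺ is already 1 electron into the core; P²⁺ still has 3 valence electrons.
Core electrons are held far more tightly than valence electrons, so K tops the IE_3 order.
Valence configurations: Si²⁺ [Ne]3s², P²⁺ [Ne]3s²3p¹.
P²⁺ loses a lone 3p electron whereas Si²⁺ must break into a filled 3s² pair, so IE_3(Si) > IE_3(P) even though P has the higher nuclear charge.
Approximate IE_3 values (kJ/mol): Si 3232, K 4420, P 2914.
So the third ionization energies run P < Si < K.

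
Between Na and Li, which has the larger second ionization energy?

Li

The second ionization energy removes an electron from the +1 ion. For each element: Na⁺ is the bare [Ne] core; Li⁺ is the bare [He] core.
All of these are removing an electron from a noble-gas core or deeper; the smaller core (lower principal quantum number) is held far more tightly, and within a period the higher nuclear charge binds the same core more tightly.
The numbers (kJ/mol): Na 4562, Li 7298.
Hence IE_2: Na < Li.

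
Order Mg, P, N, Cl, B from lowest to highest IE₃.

P, B, Cl, N, Mg

After 2 electrons have been removed, what remains? Mg²⁺ is the bare [Ne] core; P²⁺ still has 3 valence electrons; N²⁺ still has 3 valence electrons; Cl²⁺ still has 5 valence electrons; B²⁺ still has 1 valence electron.
Core electrons are held far more tightly than valence electrons, so Mg tops the IE_3 order.
Valence configurations: P²⁺ [Ne]3s²3p¹, N²⁺ [He]2s²2p¹, Cl²⁺ [Ne]3s²3p³, B²⁺ [He]2s¹.
The numbers (kJ/mol): Mg 7733, P 2914, N 4578, Cl 3822, B 3660.
Overall IE_3 order: P < B < Cl < N < Mg.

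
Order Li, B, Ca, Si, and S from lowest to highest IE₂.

IE_2 is the cost of taking one more electron from the +1 cation: Li⁺ is the bare [He] core; B⁺ still has 2 valence electrons; Ca⁺ still has 1 valence electron; Si⁺ still has 3 valence electrons; S⁺ still has 5 valence electrons.
Pulling an electron out of a noble-gas core costs far more than removing a remaining valence electron, so Li sits at the high end of IE_2.
Valence configurations: B⁺ [He]2s², Ca⁺ [Ar]4s¹, Si⁺ [Ne]3s²3p¹, S⁺ [Ne]3s²3p³.
The numbers (kJ/mol): Li 7298, B 2427, Ca 1145, Si 1577, S 2252.
Hence IE_2: Ca < Si < S < B < Li.

Ca < Si < S < B < Li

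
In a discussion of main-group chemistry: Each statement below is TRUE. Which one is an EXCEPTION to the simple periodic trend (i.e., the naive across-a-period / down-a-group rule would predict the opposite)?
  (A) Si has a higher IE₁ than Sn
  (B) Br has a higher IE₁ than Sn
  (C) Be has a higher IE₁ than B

The general trend: IE₁ increases across a period and decreases down a group.
(A) Si (period 3, group 14) vs Sn (period 5, group 14): the stated order agrees with the simple trend.
(B) Br (period 4, group 17) vs Sn (period 5, group 14): the stated order agrees with the simple trend.
(C) Be (period 2, group 2) vs B (period 2, group 13): the stated order contradicts the simple trend.
The exception is (C): removing B's lone 2p electron is easier than breaking Be's filled 2s².

(C)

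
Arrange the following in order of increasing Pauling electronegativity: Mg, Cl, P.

EN rises left→right (higher Z_eff, smaller atoms) and falls top→bottom (larger, more shielded atoms).
All lie in period 3, so electronegativity increases left to right.
So from lowest to highest: Mg < P < Cl.

Mg, P, Cl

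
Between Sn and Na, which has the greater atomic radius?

Na

Na is in period 3, group 1; Sn is in period 5, group 14.
Atomic radius shrinks across a period as nuclear charge pulls the same shell inward, and grows down a group as new shells are added.
These span different periods and groups, so the two trends combine.
Na > Sn: period and group pull opposite ways; the across-period shift dominates (155 vs 140 pm).
Approximate values (pm): Na 155, Sn 140.
So Na has the greater atomic radius (Na > Sn).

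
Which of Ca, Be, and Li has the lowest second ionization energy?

Consider each +1 ion: Ca⁺ still has 1 valence electron; Be⁺ still has 1 valence electron; Li⁺ is the bare [He] core.
Pulling an electron out of a noble-gas core costs far more than removing a remaining valence electron, so Li sits at the high end of IE_2.
Valence configurations: Ca⁺ [Ar]4s¹, Be⁺ [He]2s¹.
The numbers (kJ/mol): Ca 1145, Be 1757, Li 7298.
So the second ionization energies run Ca < Be < Li.

Ca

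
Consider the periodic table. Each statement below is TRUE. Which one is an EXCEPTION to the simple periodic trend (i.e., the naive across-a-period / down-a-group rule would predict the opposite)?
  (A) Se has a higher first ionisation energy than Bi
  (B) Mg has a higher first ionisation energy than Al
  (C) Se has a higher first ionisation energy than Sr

The general trend: first ionisation energy increases across a period and decreases down a group.
(A) Se (period 4, group 16) vs Bi (period 6, group 15): the stated order agrees with the simple trend.
(B) Mg (period 3, group 2) vs Al (period 3, group 13): the stated order contradicts the simple trend.
(C) Se (period 4, group 16) vs Sr (period 5, group 2): the stated order agrees with the simple trend.
The exception is (B): Al's single 3p electron is easier to remove than one from Mg's filled 3s².

(B)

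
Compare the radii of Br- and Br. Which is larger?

Forming Br- adds 1 electron to Br. More electron–electron repulsion in the same shell, with unchanged nuclear charge, lets the cloud expand.
An anion is larger than its parent atom: Br- > Br.

Br-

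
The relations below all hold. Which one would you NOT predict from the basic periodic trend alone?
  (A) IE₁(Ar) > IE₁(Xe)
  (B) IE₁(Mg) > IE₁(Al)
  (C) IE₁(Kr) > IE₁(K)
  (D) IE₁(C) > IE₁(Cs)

The general trend: first ionisation energy increases across a period and decreases down a group.
(A) Ar (period 3, group 18) vs Xe (period 5, group 18): the stated order agrees with the simple trend.
(B) Mg (period 3, group 2) vs Al (period 3, group 13): the stated order contradicts the simple trend.
(C) Kr (period 4, group 18) vs K (period 4, group 1): the stated order agrees with the simple trend.
(D) C (period 2, group 14) vs Cs (period 6, group 1): the stated order agrees with the simple trend.
The exception is (B): Al's single 3p electron is easier to remove than one from Mg's filled 3s².

(B)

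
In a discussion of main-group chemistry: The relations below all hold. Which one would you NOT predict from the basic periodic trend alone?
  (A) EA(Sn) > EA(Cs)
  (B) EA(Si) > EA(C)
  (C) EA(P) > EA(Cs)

(B)

The general trend: electron affinity increases across a period and decreases down a group.
(A) Sn (period 5, group 14) vs Cs (period 6, group 1): the stated order agrees with the simple trend.
(B) Si (period 3, group 14) vs C (period 2, group 14): the stated order contradicts the simple trend.
(C) P (period 3, group 15) vs Cs (period 6, group 1): the stated order agrees with the simple trend.
The exception is (B): Si's larger, more diffuse 3p orbitals accept an added electron slightly more readily than C's compact 2p.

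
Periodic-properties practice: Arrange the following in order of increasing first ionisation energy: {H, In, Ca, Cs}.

H is in period 1, group 1; Ca is in period 4, group 2; In is in period 5, group 13; Cs is in period 6, group 1.
IE₁ increases left→right with effective nuclear charge and decreases top→bottom as the valence shell moves farther out.
Here both period and group differ, so the two effects have to be weighed against each other.
In > Cs: both effects reinforce here, so In is clearly the higher of the two.
Ca > In: the two effects oppose for this pair; the down-group effect wins (590 vs 558 kJ/mol).
H > Ca: the two effects oppose for this pair; the down-group effect wins (1312 vs 590 kJ/mol).
Approximate values (kJ/mol): H 1312, Ca 590, In 558, Cs 376.
So from lowest to highest: Cs < In < Ca < H.

Cs, In, Ca, H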